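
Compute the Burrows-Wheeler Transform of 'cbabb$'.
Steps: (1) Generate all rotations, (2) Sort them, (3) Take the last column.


Rotations (sorted):
  0: $cbabb -> last char: b
  1: abb$cb -> last char: b
  2: b$cbab -> last char: b
  3: babb$c -> last char: c
  4: bb$cba -> last char: a
  5: cbabb$ -> last char: $


BWT = bbbca$


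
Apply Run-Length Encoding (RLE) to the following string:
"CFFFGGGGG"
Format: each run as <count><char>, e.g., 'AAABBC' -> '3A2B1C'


Scanning runs left to right:
  i=0: run of 'C' x 1 -> '1C'
  i=1: run of 'F' x 3 -> '3F'
  i=4: run of 'G' x 5 -> '5G'

RLE = 1C3F5G


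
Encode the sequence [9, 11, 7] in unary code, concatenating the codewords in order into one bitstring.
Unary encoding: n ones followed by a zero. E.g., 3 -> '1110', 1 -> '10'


Encode each number as n ones followed by a terminating 0:
  9 -> 1111111110 (10 bits)
  11 -> 111111111110 (12 bits)
  7 -> 11111110 (8 bits)
Total length = 10 + 12 + 8 = 30 bits.

Unary([9, 11, 7]) = 111111111011111111111011111110 (30 bits)


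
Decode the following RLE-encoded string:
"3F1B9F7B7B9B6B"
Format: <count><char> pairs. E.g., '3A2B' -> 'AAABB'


Expanding each <count><char> pair:
  3F -> 'FFF'
  1B -> 'B'
  9F -> 'FFFFFFFFF'
  7B -> 'BBBBBBB'
  7B -> 'BBBBBBB'
  9B -> 'BBBBBBBBB'
  6B -> 'BBBBBB'

Decoded = FFFBFFFFFFFFFBBBBBBBBBBBBBBBBBBBBBBBBBBBBB


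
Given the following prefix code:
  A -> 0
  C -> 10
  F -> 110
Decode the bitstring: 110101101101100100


Decoding step by step:
Bits 110 -> F
Bits 10 -> C
Bits 110 -> F
Bits 110 -> F
Bits 110 -> F
Bits 0 -> A
Bits 10 -> C
Bits 0 -> A


Decoded message: FCFFFACA


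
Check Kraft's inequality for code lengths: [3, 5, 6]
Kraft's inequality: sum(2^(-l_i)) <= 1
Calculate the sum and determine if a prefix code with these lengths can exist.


Sum = 2^(-3) + 2^(-5) + 2^(-6)
    = 0.125 + 0.03125 + 0.015625
    = 11/64 = 0.171875
Since 0.171875 <= 1, Kraft's inequality IS satisfied.
A prefix code with these lengths CAN exist.

Kraft sum = 0.171875. Satisfied.


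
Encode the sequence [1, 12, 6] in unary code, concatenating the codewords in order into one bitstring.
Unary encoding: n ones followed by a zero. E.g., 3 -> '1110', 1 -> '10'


Encode each number as n ones followed by a terminating 0:
  1 -> 10 (2 bits)
  12 -> 1111111111110 (13 bits)
  6 -> 1111110 (7 bits)
Total length = 2 + 13 + 7 = 22 bits.

Unary([1, 12, 6]) = 1011111111111101111110 (22 bits)


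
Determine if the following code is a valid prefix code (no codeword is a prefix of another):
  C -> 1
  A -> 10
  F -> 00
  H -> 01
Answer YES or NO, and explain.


Checking each pair (does one codeword prefix another?):
  C='1' vs A='10': prefix -- VIOLATION

NO -- this is NOT a valid prefix code. C (1) is a prefix of A (10).


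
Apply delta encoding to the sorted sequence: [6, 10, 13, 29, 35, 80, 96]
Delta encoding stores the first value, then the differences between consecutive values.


First value: 6
Deltas:
  10 - 6 = 4
  13 - 10 = 3
  29 - 13 = 16
  35 - 29 = 6
  80 - 35 = 45
  96 - 80 = 16


Delta encoded: [6, 4, 3, 16, 6, 45, 16]


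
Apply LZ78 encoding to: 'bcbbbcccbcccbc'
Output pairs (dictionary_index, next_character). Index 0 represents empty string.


LZ78 encoding steps:
Dictionary: {0: ''}
Step 1: w='' (idx 0), next='b' -> output (0, 'b'), add 'b' as idx 1
Step 2: w='' (idx 0), next='c' -> output (0, 'c'), add 'c' as idx 2
Step 3: w='b' (idx 1), next='b' -> output (1, 'b'), add 'bb' as idx 3
Step 4: w='b' (idx 1), next='c' -> output (1, 'c'), add 'bc' as idx 4
Step 5: w='c' (idx 2), next='c' -> output (2, 'c'), add 'cc' as idx 5
Step 6: w='bc' (idx 4), next='c' -> output (4, 'c'), add 'bcc' as idx 6
Step 7: w='c' (idx 2), next='b' -> output (2, 'b'), add 'cb' as idx 7
Step 8: w='c' (idx 2), end of input -> output (2, '')


Encoded: [(0, 'b'), (0, 'c'), (1, 'b'), (1, 'c'), (2, 'c'), (4, 'c'), (2, 'b'), (2, '')]


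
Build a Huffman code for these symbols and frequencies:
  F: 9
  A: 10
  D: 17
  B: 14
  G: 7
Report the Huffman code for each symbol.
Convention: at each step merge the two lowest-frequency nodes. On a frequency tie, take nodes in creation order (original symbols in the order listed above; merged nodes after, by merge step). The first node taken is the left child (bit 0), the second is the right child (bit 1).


Huffman tree construction:
Step 1: Merge G(7) + F(9) = 16
Step 2: Merge A(10) + B(14) = 24
Step 3: Merge (G+F)(16) + D(17) = 33
Step 4: Merge (A+B)(24) + ((G+F)+D)(33) = 57
Read each symbol's code off the tree from the root (left child = 0, right child = 1).

Codes:
  F: 101 (length 3)
  A: 00 (length 2)
  D: 11 (length 2)
  B: 01 (length 2)
  G: 100 (length 3)
Average code length: 130/57 = 2.2807 bits/symbol


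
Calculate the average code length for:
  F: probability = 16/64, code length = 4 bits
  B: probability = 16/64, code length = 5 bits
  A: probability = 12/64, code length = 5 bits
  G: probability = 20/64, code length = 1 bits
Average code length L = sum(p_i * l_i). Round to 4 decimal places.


Weighted contributions p_i * l_i:
  F: (16/64) * 4 = 64/64
  B: (16/64) * 5 = 80/64
  A: (12/64) * 5 = 60/64
  G: (20/64) * 1 = 20/64
Sum = (64 + 80 + 60 + 20)/64 = 224/64

L = 224/64 = 3.5000 bits/symbol


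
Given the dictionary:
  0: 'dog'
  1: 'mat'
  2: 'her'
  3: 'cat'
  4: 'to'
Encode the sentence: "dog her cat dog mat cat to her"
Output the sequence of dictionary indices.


Look up each word in the dictionary:
  'dog' -> 0
  'her' -> 2
  'cat' -> 3
  'dog' -> 0
  'mat' -> 1
  'cat' -> 3
  'to' -> 4
  'her' -> 2

Encoded: [0, 2, 3, 0, 1, 3, 4, 2]


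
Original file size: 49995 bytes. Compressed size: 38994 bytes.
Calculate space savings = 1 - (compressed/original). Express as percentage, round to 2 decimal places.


ratio = compressed/original = 38994/49995 = 0.779958
savings = 1 - ratio = 1 - 0.779958 = 0.220042
as a percentage: 0.220042 * 100 = 22.0%

Space savings = 1 - 38994/49995 = 22.0%


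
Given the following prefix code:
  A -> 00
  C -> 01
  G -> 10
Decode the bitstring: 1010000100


Decoding step by step:
Bits 10 -> G
Bits 10 -> G
Bits 00 -> A
Bits 01 -> C
Bits 00 -> A


Decoded message: GGACA


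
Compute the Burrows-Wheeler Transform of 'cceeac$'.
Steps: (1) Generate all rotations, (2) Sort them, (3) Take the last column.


Rotations (sorted):
  0: $cceeac -> last char: c
  1: ac$ccee -> last char: e
  2: c$cceea -> last char: a
  3: cceeac$ -> last char: $
  4: ceeac$c -> last char: c
  5: eac$cce -> last char: e
  6: eeac$cc -> last char: c


BWT = cea$cec


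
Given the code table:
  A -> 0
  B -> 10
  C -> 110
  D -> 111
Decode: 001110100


Decoding:
0 -> A
0 -> A
111 -> D
0 -> A
10 -> B
0 -> A


Result: AADABA


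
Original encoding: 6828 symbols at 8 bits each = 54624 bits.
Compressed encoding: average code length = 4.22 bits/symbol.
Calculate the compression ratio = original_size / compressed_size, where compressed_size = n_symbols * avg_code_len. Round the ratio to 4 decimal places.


original_size = n_symbols * orig_bits = 6828 * 8 = 54624 bits
compressed_size = n_symbols * avg_code_len = 6828 * 4.22 = 28814.16 bits
ratio = original_size / compressed_size = 54624 / 28814.16 = 1.8957

Compression ratio = 1.8957


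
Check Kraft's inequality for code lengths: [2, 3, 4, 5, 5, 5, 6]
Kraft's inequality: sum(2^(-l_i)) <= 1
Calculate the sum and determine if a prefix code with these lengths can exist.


Sum = 2^(-2) + 2^(-3) + 2^(-4) + 2^(-5) + 2^(-5) + 2^(-5) + 2^(-6)
    = 0.25 + 0.125 + 0.0625 + 0.03125 + 0.03125 + 0.03125 + 0.015625
    = 35/64 = 0.546875
Since 0.546875 <= 1, Kraft's inequality IS satisfied.
A prefix code with these lengths CAN exist.

Kraft sum = 0.546875. Satisfied.


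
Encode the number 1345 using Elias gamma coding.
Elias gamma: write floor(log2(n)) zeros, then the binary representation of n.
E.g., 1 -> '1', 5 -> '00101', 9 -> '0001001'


num_bits = floor(log2(1345)) + 1 = 11
leading_zeros = num_bits - 1 = 10
binary(1345) = 10101000001

Elias gamma(1345) = '0000000000' + '10101000001' = 000000000010101000001 (21 bits)


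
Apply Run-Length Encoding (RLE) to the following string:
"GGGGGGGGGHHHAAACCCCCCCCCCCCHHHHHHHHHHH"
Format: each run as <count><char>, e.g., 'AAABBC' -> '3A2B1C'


Scanning runs left to right:
  i=0: run of 'G' x 9 -> '9G'
  i=9: run of 'H' x 3 -> '3H'
  i=12: run of 'A' x 3 -> '3A'
  i=15: run of 'C' x 12 -> '12C'
  i=27: run of 'H' x 11 -> '11H'

RLE = 9G3H3A12C11H


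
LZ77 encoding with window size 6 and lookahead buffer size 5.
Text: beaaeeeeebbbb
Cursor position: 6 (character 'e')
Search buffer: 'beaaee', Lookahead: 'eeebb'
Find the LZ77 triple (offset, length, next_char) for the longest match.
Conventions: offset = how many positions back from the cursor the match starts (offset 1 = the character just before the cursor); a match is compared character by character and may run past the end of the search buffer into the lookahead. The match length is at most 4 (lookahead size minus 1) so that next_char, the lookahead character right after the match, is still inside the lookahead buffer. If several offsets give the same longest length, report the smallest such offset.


Try each offset into the search buffer:
  offset=1 (pos 5, char 'e'): match length 3
  offset=2 (pos 4, char 'e'): match length 3
  offset=3 (pos 3, char 'a'): match length 0
  offset=4 (pos 2, char 'a'): match length 0
  offset=5 (pos 1, char 'e'): match length 1
  offset=6 (pos 0, char 'b'): match length 0
Longest match has length 3, found at offsets 1, 2; take the smallest, offset 1.
next_char = character at position 6 + 3 = 9 -> 'b'

Best match: offset=1, length=3 (matching 'eee' starting at position 5)
LZ77 triple: (1, 3, 'b')


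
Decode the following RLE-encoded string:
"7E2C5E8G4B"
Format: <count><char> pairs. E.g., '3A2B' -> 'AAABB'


Expanding each <count><char> pair:
  7E -> 'EEEEEEE'
  2C -> 'CC'
  5E -> 'EEEEE'
  8G -> 'GGGGGGGG'
  4B -> 'BBBB'

Decoded = EEEEEEECCEEEEEGGGGGGGGBBBB


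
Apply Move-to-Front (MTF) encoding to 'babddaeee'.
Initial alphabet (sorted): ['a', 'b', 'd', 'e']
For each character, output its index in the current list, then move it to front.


MTF encoding:
'b': index 1 in ['a', 'b', 'd', 'e'] -> ['b', 'a', 'd', 'e']
'a': index 1 in ['b', 'a', 'd', 'e'] -> ['a', 'b', 'd', 'e']
'b': index 1 in ['a', 'b', 'd', 'e'] -> ['b', 'a', 'd', 'e']
'd': index 2 in ['b', 'a', 'd', 'e'] -> ['d', 'b', 'a', 'e']
'd': index 0 in ['d', 'b', 'a', 'e'] -> ['d', 'b', 'a', 'e']
'a': index 2 in ['d', 'b', 'a', 'e'] -> ['a', 'd', 'b', 'e']
'e': index 3 in ['a', 'd', 'b', 'e'] -> ['e', 'a', 'd', 'b']
'e': index 0 in ['e', 'a', 'd', 'b'] -> ['e', 'a', 'd', 'b']
'e': index 0 in ['e', 'a', 'd', 'b'] -> ['e', 'a', 'd', 'b']


Output: [1, 1, 1, 2, 0, 2, 3, 0, 0]


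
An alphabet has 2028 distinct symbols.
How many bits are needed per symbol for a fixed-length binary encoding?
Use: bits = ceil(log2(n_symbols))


log2(2028) = 10.9858
Bracket: 2^10 = 1024 < 2028 <= 2^11 = 2048
So ceil(log2(2028)) = 11

bits = ceil(log2(2028)) = ceil(10.9858) = 11 bits


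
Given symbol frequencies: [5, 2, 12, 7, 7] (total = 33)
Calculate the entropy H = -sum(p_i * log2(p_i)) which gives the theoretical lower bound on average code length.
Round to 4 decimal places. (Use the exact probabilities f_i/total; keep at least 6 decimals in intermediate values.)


Per-symbol terms -p_i * log2(p_i) with p_i = f_i/33:
  p = 5/33 = 0.151515: log2(p) = -2.722466, -p*log2(p) = 0.412495
  p = 2/33 = 0.060606: log2(p) = -4.044394, -p*log2(p) = 0.245115
  p = 12/33 = 0.363636: log2(p) = -1.459432, -p*log2(p) = 0.530702
  p = 7/33 = 0.212121: log2(p) = -2.237039, -p*log2(p) = 0.474523
  p = 7/33 = 0.212121: log2(p) = -2.237039, -p*log2(p) = 0.474523
H = 0.412495 + 0.245115 + 0.530702 + 0.474523 + 0.474523 = 2.137358

H = 2.1374 bits/symbol


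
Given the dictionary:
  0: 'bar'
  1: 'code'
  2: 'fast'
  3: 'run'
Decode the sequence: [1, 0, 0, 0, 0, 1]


Look up each index in the dictionary:
  1 -> 'code'
  0 -> 'bar'
  0 -> 'bar'
  0 -> 'bar'
  0 -> 'bar'
  1 -> 'code'

Decoded: "code bar bar bar bar code"


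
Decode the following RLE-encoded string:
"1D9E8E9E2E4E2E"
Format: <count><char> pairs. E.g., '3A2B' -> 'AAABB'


Expanding each <count><char> pair:
  1D -> 'D'
  9E -> 'EEEEEEEEE'
  8E -> 'EEEEEEEE'
  9E -> 'EEEEEEEEE'
  2E -> 'EE'
  4E -> 'EEEE'
  2E -> 'EE'

Decoded = DEEEEEEEEEEEEEEEEEEEEEEEEEEEEEEEEEE


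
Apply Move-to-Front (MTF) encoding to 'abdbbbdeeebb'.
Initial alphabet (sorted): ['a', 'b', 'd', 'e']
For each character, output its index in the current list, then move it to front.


MTF encoding:
'a': index 0 in ['a', 'b', 'd', 'e'] -> ['a', 'b', 'd', 'e']
'b': index 1 in ['a', 'b', 'd', 'e'] -> ['b', 'a', 'd', 'e']
'd': index 2 in ['b', 'a', 'd', 'e'] -> ['d', 'b', 'a', 'e']
'b': index 1 in ['d', 'b', 'a', 'e'] -> ['b', 'd', 'a', 'e']
'b': index 0 in ['b', 'd', 'a', 'e'] -> ['b', 'd', 'a', 'e']
'b': index 0 in ['b', 'd', 'a', 'e'] -> ['b', 'd', 'a', 'e']
'd': index 1 in ['b', 'd', 'a', 'e'] -> ['d', 'b', 'a', 'e']
'e': index 3 in ['d', 'b', 'a', 'e'] -> ['e', 'd', 'b', 'a']
'e': index 0 in ['e', 'd', 'b', 'a'] -> ['e', 'd', 'b', 'a']
'e': index 0 in ['e', 'd', 'b', 'a'] -> ['e', 'd', 'b', 'a']
'b': index 2 in ['e', 'd', 'b', 'a'] -> ['b', 'e', 'd', 'a']
'b': index 0 in ['b', 'e', 'd', 'a'] -> ['b', 'e', 'd', 'a']


Output: [0, 1, 2, 1, 0, 0, 1, 3, 0, 0, 2, 0]


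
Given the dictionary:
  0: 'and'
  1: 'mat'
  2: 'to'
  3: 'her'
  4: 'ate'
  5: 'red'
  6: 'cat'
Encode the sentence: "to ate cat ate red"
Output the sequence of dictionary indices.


Look up each word in the dictionary:
  'to' -> 2
  'ate' -> 4
  'cat' -> 6
  'ate' -> 4
  'red' -> 5

Encoded: [2, 4, 6, 4, 5]


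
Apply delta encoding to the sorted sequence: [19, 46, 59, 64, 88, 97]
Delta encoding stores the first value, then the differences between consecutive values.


First value: 19
Deltas:
  46 - 19 = 27
  59 - 46 = 13
  64 - 59 = 5
  88 - 64 = 24
  97 - 88 = 9


Delta encoded: [19, 27, 13, 5, 24, 9]


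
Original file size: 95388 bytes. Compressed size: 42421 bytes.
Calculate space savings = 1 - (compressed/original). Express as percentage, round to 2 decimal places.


ratio = compressed/original = 42421/95388 = 0.444721
savings = 1 - ratio = 1 - 0.444721 = 0.555279
as a percentage: 0.555279 * 100 = 55.53%

Space savings = 1 - 42421/95388 = 55.53%


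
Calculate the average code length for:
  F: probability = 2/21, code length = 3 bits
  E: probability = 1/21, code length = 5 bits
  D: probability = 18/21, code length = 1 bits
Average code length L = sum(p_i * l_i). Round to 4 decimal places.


Weighted contributions p_i * l_i:
  F: (2/21) * 3 = 6/21
  E: (1/21) * 5 = 5/21
  D: (18/21) * 1 = 18/21
Sum = (6 + 5 + 18)/21 = 29/21

L = 29/21 = 1.3810 bits/symbol


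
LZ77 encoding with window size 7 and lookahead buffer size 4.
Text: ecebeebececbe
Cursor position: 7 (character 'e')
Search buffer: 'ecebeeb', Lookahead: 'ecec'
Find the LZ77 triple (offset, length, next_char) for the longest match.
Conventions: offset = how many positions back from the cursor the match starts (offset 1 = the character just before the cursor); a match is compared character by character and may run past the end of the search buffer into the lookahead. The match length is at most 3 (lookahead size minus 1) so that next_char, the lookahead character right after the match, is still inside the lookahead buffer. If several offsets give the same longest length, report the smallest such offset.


Try each offset into the search buffer:
  offset=1 (pos 6, char 'b'): match length 0
  offset=2 (pos 5, char 'e'): match length 1
  offset=3 (pos 4, char 'e'): match length 1
  offset=4 (pos 3, char 'b'): match length 0
  offset=5 (pos 2, char 'e'): match length 1
  offset=6 (pos 1, char 'c'): match length 0
  offset=7 (pos 0, char 'e'): match length 3
Longest match has length 3 at offset 7.
next_char = character at position 7 + 3 = 10 -> 'c'

Best match: offset=7, length=3 (matching 'ece' starting at position 0)
LZ77 triple: (7, 3, 'c')


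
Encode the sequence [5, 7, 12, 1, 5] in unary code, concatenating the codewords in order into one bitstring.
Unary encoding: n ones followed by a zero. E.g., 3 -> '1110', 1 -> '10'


Encode each number as n ones followed by a terminating 0:
  5 -> 111110 (6 bits)
  7 -> 11111110 (8 bits)
  12 -> 1111111111110 (13 bits)
  1 -> 10 (2 bits)
  5 -> 111110 (6 bits)
Total length = 6 + 8 + 13 + 2 + 6 = 35 bits.

Unary([5, 7, 12, 1, 5]) = 11111011111110111111111111010111110 (35 bits)


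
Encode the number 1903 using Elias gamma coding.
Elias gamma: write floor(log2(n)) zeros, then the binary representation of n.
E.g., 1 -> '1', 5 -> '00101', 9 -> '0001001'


num_bits = floor(log2(1903)) + 1 = 11
leading_zeros = num_bits - 1 = 10
binary(1903) = 11101101111

Elias gamma(1903) = '0000000000' + '11101101111' = 000000000011101101111 (21 bits)


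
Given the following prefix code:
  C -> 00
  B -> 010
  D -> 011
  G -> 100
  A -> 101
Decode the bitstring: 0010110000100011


Decoding step by step:
Bits 00 -> C
Bits 101 -> A
Bits 100 -> G
Bits 00 -> C
Bits 100 -> G
Bits 011 -> D


Decoded message: CAGCGD


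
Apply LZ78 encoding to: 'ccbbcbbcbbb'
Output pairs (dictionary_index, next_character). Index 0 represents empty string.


LZ78 encoding steps:
Dictionary: {0: ''}
Step 1: w='' (idx 0), next='c' -> output (0, 'c'), add 'c' as idx 1
Step 2: w='c' (idx 1), next='b' -> output (1, 'b'), add 'cb' as idx 2
Step 3: w='' (idx 0), next='b' -> output (0, 'b'), add 'b' as idx 3
Step 4: w='cb' (idx 2), next='b' -> output (2, 'b'), add 'cbb' as idx 4
Step 5: w='cbb' (idx 4), next='b' -> output (4, 'b'), add 'cbbb' as idx 5


Encoded: [(0, 'c'), (1, 'b'), (0, 'b'), (2, 'b'), (4, 'b')]


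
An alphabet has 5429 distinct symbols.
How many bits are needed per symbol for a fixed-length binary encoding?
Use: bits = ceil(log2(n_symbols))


log2(5429) = 12.4065
Bracket: 2^12 = 4096 < 5429 <= 2^13 = 8192
So ceil(log2(5429)) = 13

bits = ceil(log2(5429)) = ceil(12.4065) = 13 bits


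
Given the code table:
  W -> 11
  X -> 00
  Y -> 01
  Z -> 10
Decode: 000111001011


Decoding:
00 -> X
01 -> Y
11 -> W
00 -> X
10 -> Z
11 -> W


Result: XYWXZW


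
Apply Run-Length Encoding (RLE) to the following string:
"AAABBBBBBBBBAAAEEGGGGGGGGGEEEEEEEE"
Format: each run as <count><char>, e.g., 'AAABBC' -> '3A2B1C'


Scanning runs left to right:
  i=0: run of 'A' x 3 -> '3A'
  i=3: run of 'B' x 9 -> '9B'
  i=12: run of 'A' x 3 -> '3A'
  i=15: run of 'E' x 2 -> '2E'
  i=17: run of 'G' x 9 -> '9G'
  i=26: run of 'E' x 8 -> '8E'

RLE = 3A9B3A2E9G8E


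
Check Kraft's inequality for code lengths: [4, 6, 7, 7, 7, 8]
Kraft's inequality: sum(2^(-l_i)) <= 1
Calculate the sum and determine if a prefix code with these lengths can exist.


Sum = 2^(-4) + 2^(-6) + 2^(-7) + 2^(-7) + 2^(-7) + 2^(-8)
    = 0.0625 + 0.015625 + 0.0078125 + 0.0078125 + 0.0078125 + 0.00390625
    = 27/256 = 0.10546875
Since 0.10546875 <= 1, Kraft's inequality IS satisfied.
A prefix code with these lengths CAN exist.

Kraft sum = 0.10546875. Satisfied.


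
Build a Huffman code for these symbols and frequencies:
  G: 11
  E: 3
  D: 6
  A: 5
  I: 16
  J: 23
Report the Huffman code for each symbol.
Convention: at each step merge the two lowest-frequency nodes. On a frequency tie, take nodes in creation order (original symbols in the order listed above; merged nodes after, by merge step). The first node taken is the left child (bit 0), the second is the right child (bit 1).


Huffman tree construction:
Step 1: Merge E(3) + A(5) = 8
Step 2: Merge D(6) + (E+A)(8) = 14
Step 3: Merge G(11) + (D+(E+A))(14) = 25
Step 4: Merge I(16) + J(23) = 39
Step 5: Merge (G+(D+(E+A)))(25) + (I+J)(39) = 64
Read each symbol's code off the tree from the root (left child = 0, right child = 1).

Codes:
  G: 00 (length 2)
  E: 0110 (length 4)
  D: 010 (length 3)
  A: 0111 (length 4)
  I: 10 (length 2)
  J: 11 (length 2)
Average code length: 150/64 = 2.3438 bits/symbol


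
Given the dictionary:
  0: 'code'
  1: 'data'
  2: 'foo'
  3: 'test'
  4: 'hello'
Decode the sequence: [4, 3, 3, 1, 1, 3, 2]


Look up each index in the dictionary:
  4 -> 'hello'
  3 -> 'test'
  3 -> 'test'
  1 -> 'data'
  1 -> 'data'
  3 -> 'test'
  2 -> 'foo'

Decoded: "hello test test data data test foo"


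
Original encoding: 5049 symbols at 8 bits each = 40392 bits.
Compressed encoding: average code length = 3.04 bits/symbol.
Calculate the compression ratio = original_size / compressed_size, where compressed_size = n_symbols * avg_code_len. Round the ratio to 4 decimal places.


original_size = n_symbols * orig_bits = 5049 * 8 = 40392 bits
compressed_size = n_symbols * avg_code_len = 5049 * 3.04 = 15348.96 bits
ratio = original_size / compressed_size = 40392 / 15348.96 = 2.6316

Compression ratio = 2.6316


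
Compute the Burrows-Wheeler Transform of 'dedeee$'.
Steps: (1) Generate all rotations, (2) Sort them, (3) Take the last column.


Rotations (sorted):
  0: $dedeee -> last char: e
  1: dedeee$ -> last char: $
  2: deee$de -> last char: e
  3: e$dedee -> last char: e
  4: edeee$d -> last char: d
  5: ee$dede -> last char: e
  6: eee$ded -> last char: d


BWT = e$eeded


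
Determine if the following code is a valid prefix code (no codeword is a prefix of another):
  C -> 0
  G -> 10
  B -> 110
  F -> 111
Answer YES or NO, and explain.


Checking each pair (does one codeword prefix another?):
  C='0' vs G='10': no prefix
  C='0' vs B='110': no prefix
  C='0' vs F='111': no prefix
  G='10' vs C='0': no prefix
  G='10' vs B='110': no prefix
  G='10' vs F='111': no prefix
  B='110' vs C='0': no prefix
  B='110' vs G='10': no prefix
  B='110' vs F='111': no prefix
  F='111' vs C='0': no prefix
  F='111' vs G='10': no prefix
  F='111' vs B='110': no prefix
No violation found over all pairs.

YES -- this is a valid prefix code. No codeword is a prefix of any other codeword.


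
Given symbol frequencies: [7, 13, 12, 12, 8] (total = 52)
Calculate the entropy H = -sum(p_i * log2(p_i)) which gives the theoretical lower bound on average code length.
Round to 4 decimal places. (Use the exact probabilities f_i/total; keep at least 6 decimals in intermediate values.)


Per-symbol terms -p_i * log2(p_i) with p_i = f_i/52:
  p = 7/52 = 0.134615: log2(p) = -2.893085, -p*log2(p) = 0.389454
  p = 13/52 = 0.250000: log2(p) = -2.000000, -p*log2(p) = 0.500000
  p = 12/52 = 0.230769: log2(p) = -2.115477, -p*log2(p) = 0.488187
  p = 12/52 = 0.230769: log2(p) = -2.115477, -p*log2(p) = 0.488187
  p = 8/52 = 0.153846: log2(p) = -2.700440, -p*log2(p) = 0.415452
H = 0.389454 + 0.500000 + 0.488187 + 0.488187 + 0.415452 = 2.281280

H = 2.2813 bits/symbol


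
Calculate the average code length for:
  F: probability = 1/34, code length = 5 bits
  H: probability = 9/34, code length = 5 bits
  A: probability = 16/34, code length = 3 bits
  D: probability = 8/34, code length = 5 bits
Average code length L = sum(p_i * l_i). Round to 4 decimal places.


Weighted contributions p_i * l_i:
  F: (1/34) * 5 = 5/34
  H: (9/34) * 5 = 45/34
  A: (16/34) * 3 = 48/34
  D: (8/34) * 5 = 40/34
Sum = (5 + 45 + 48 + 40)/34 = 138/34

L = 138/34 = 4.0588 bits/symbol


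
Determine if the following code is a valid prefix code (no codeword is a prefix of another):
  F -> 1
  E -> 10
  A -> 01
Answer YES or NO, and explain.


Checking each pair (does one codeword prefix another?):
  F='1' vs E='10': prefix -- VIOLATION

NO -- this is NOT a valid prefix code. F (1) is a prefix of E (10).


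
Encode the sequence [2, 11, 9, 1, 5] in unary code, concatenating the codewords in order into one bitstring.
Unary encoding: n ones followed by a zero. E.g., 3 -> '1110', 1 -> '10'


Encode each number as n ones followed by a terminating 0:
  2 -> 110 (3 bits)
  11 -> 111111111110 (12 bits)
  9 -> 1111111110 (10 bits)
  1 -> 10 (2 bits)
  5 -> 111110 (6 bits)
Total length = 3 + 12 + 10 + 2 + 6 = 33 bits.

Unary([2, 11, 9, 1, 5]) = 110111111111110111111111010111110 (33 bits)


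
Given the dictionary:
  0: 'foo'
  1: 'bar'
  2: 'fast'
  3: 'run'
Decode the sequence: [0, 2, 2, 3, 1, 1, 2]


Look up each index in the dictionary:
  0 -> 'foo'
  2 -> 'fast'
  2 -> 'fast'
  3 -> 'run'
  1 -> 'bar'
  1 -> 'bar'
  2 -> 'fast'

Decoded: "foo fast fast run bar bar fast"


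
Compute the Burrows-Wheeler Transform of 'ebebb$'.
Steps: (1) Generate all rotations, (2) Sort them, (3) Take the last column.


Rotations (sorted):
  0: $ebebb -> last char: b
  1: b$ebeb -> last char: b
  2: bb$ebe -> last char: e
  3: bebb$e -> last char: e
  4: ebb$eb -> last char: b
  5: ebebb$ -> last char: $


BWT = bbeeb$


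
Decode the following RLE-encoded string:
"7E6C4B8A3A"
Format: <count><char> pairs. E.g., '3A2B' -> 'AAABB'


Expanding each <count><char> pair:
  7E -> 'EEEEEEE'
  6C -> 'CCCCCC'
  4B -> 'BBBB'
  8A -> 'AAAAAAAA'
  3A -> 'AAA'

Decoded = EEEEEEECCCCCCBBBBAAAAAAAAAAA


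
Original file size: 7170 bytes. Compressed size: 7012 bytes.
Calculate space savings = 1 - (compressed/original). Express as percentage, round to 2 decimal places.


ratio = compressed/original = 7012/7170 = 0.977964
savings = 1 - ratio = 1 - 0.977964 = 0.022036
as a percentage: 0.022036 * 100 = 2.2%

Space savings = 1 - 7012/7170 = 2.2%


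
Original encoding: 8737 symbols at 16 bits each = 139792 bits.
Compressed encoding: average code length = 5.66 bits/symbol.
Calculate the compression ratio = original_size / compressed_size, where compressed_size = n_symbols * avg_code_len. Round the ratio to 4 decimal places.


original_size = n_symbols * orig_bits = 8737 * 16 = 139792 bits
compressed_size = n_symbols * avg_code_len = 8737 * 5.66 = 49451.42 bits
ratio = original_size / compressed_size = 139792 / 49451.42 = 2.8269

Compression ratio = 2.8269


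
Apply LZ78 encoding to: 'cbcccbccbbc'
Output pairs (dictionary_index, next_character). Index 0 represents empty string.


LZ78 encoding steps:
Dictionary: {0: ''}
Step 1: w='' (idx 0), next='c' -> output (0, 'c'), add 'c' as idx 1
Step 2: w='' (idx 0), next='b' -> output (0, 'b'), add 'b' as idx 2
Step 3: w='c' (idx 1), next='c' -> output (1, 'c'), add 'cc' as idx 3
Step 4: w='c' (idx 1), next='b' -> output (1, 'b'), add 'cb' as idx 4
Step 5: w='cc' (idx 3), next='b' -> output (3, 'b'), add 'ccb' as idx 5
Step 6: w='b' (idx 2), next='c' -> output (2, 'c'), add 'bc' as idx 6


Encoded: [(0, 'c'), (0, 'b'), (1, 'c'), (1, 'b'), (3, 'b'), (2, 'c')]


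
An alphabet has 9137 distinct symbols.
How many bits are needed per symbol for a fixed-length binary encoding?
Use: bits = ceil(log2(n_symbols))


log2(9137) = 13.1575
Bracket: 2^13 = 8192 < 9137 <= 2^14 = 16384
So ceil(log2(9137)) = 14

bits = ceil(log2(9137)) = ceil(13.1575) = 14 bits


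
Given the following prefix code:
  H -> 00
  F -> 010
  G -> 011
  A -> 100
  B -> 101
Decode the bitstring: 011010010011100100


Decoding step by step:
Bits 011 -> G
Bits 010 -> F
Bits 010 -> F
Bits 011 -> G
Bits 100 -> A
Bits 100 -> A


Decoded message: GFFGAA


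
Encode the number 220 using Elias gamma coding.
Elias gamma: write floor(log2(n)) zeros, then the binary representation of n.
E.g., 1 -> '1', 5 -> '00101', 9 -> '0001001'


num_bits = floor(log2(220)) + 1 = 8
leading_zeros = num_bits - 1 = 7
binary(220) = 11011100

Elias gamma(220) = '0000000' + '11011100' = 000000011011100 (15 bits)


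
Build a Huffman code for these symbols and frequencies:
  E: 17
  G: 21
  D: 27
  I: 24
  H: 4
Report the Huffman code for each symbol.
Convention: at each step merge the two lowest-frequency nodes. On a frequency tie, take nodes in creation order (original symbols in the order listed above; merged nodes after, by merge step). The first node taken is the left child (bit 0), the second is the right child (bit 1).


Huffman tree construction:
Step 1: Merge H(4) + E(17) = 21
Step 2: Merge G(21) + (H+E)(21) = 42
Step 3: Merge I(24) + D(27) = 51
Step 4: Merge (G+(H+E))(42) + (I+D)(51) = 93
Read each symbol's code off the tree from the root (left child = 0, right child = 1).

Codes:
  E: 011 (length 3)
  G: 00 (length 2)
  D: 11 (length 2)
  I: 10 (length 2)
  H: 010 (length 3)
Average code length: 207/93 = 2.2258 bits/symbol


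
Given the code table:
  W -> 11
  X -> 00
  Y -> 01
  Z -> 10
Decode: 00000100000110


Decoding:
00 -> X
00 -> X
01 -> Y
00 -> X
00 -> X
01 -> Y
10 -> Z


Result: XXYXXYZ


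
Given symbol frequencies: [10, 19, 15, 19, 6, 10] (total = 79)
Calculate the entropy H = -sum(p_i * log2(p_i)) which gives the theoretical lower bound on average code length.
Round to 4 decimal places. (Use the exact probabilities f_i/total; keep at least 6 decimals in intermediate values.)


Per-symbol terms -p_i * log2(p_i) with p_i = f_i/79:
  p = 10/79 = 0.126582: log2(p) = -2.981853, -p*log2(p) = 0.377450
  p = 19/79 = 0.240506: log2(p) = -2.055853, -p*log2(p) = 0.494446
  p = 15/79 = 0.189873: log2(p) = -2.396890, -p*log2(p) = 0.455106
  p = 19/79 = 0.240506: log2(p) = -2.055853, -p*log2(p) = 0.494446
  p = 6/79 = 0.075949: log2(p) = -3.718818, -p*log2(p) = 0.282442
  p = 10/79 = 0.126582: log2(p) = -2.981853, -p*log2(p) = 0.377450
H = 0.377450 + 0.494446 + 0.455106 + 0.494446 + 0.282442 + 0.377450 = 2.481340

H = 2.4813 bits/symbol


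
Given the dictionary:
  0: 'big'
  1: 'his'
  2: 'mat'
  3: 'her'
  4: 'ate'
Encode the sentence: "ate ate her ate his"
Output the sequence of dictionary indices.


Look up each word in the dictionary:
  'ate' -> 4
  'ate' -> 4
  'her' -> 3
  'ate' -> 4
  'his' -> 1

Encoded: [4, 4, 3, 4, 1]


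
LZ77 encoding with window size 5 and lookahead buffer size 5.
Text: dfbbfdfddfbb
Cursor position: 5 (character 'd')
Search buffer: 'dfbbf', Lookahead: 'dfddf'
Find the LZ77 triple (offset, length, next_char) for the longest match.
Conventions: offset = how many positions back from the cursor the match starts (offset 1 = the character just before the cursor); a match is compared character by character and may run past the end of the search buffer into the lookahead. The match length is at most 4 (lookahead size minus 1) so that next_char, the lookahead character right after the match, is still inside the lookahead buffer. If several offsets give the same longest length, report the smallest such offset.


Try each offset into the search buffer:
  offset=1 (pos 4, char 'f'): match length 0
  offset=2 (pos 3, char 'b'): match length 0
  offset=3 (pos 2, char 'b'): match length 0
  offset=4 (pos 1, char 'f'): match length 0
  offset=5 (pos 0, char 'd'): match length 2
Longest match has length 2 at offset 5.
next_char = character at position 5 + 2 = 7 -> 'd'

Best match: offset=5, length=2 (matching 'df' starting at position 0)
LZ77 triple: (5, 2, 'd')


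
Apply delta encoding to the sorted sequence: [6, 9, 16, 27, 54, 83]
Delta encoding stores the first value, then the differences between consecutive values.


First value: 6
Deltas:
  9 - 6 = 3
  16 - 9 = 7
  27 - 16 = 11
  54 - 27 = 27
  83 - 54 = 29


Delta encoded: [6, 3, 7, 11, 27, 29]


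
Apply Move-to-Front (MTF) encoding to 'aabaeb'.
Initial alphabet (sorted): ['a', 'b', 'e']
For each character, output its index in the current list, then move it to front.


MTF encoding:
'a': index 0 in ['a', 'b', 'e'] -> ['a', 'b', 'e']
'a': index 0 in ['a', 'b', 'e'] -> ['a', 'b', 'e']
'b': index 1 in ['a', 'b', 'e'] -> ['b', 'a', 'e']
'a': index 1 in ['b', 'a', 'e'] -> ['a', 'b', 'e']
'e': index 2 in ['a', 'b', 'e'] -> ['e', 'a', 'b']
'b': index 2 in ['e', 'a', 'b'] -> ['b', 'e', 'a']


Output: [0, 0, 1, 1, 2, 2]


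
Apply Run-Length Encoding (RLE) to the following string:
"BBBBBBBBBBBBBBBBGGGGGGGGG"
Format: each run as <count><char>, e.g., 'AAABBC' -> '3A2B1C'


Scanning runs left to right:
  i=0: run of 'B' x 16 -> '16B'
  i=16: run of 'G' x 9 -> '9G'

RLE = 16B9G


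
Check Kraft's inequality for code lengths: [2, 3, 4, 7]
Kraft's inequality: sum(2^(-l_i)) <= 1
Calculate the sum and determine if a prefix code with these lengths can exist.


Sum = 2^(-2) + 2^(-3) + 2^(-4) + 2^(-7)
    = 0.25 + 0.125 + 0.0625 + 0.0078125
    = 57/128 = 0.4453125
Since 0.4453125 <= 1, Kraft's inequality IS satisfied.
A prefix code with these lengths CAN exist.

Kraft sum = 0.4453125. Satisfied.


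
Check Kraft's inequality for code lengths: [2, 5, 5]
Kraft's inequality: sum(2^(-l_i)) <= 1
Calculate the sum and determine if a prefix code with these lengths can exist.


Sum = 2^(-2) + 2^(-5) + 2^(-5)
    = 0.25 + 0.03125 + 0.03125
    = 10/32 = 0.3125
Since 0.3125 <= 1, Kraft's inequality IS satisfied.
A prefix code with these lengths CAN exist.

Kraft sum = 0.3125. Satisfied.


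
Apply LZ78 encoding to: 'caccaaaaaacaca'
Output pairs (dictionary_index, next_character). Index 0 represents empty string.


LZ78 encoding steps:
Dictionary: {0: ''}
Step 1: w='' (idx 0), next='c' -> output (0, 'c'), add 'c' as idx 1
Step 2: w='' (idx 0), next='a' -> output (0, 'a'), add 'a' as idx 2
Step 3: w='c' (idx 1), next='c' -> output (1, 'c'), add 'cc' as idx 3
Step 4: w='a' (idx 2), next='a' -> output (2, 'a'), add 'aa' as idx 4
Step 5: w='aa' (idx 4), next='a' -> output (4, 'a'), add 'aaa' as idx 5
Step 6: w='a' (idx 2), next='c' -> output (2, 'c'), add 'ac' as idx 6
Step 7: w='ac' (idx 6), next='a' -> output (6, 'a'), add 'aca' as idx 7


Encoded: [(0, 'c'), (0, 'a'), (1, 'c'), (2, 'a'), (4, 'a'), (2, 'c'), (6, 'a')]


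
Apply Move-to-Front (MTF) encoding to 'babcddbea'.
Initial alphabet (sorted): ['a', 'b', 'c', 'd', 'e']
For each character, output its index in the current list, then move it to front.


MTF encoding:
'b': index 1 in ['a', 'b', 'c', 'd', 'e'] -> ['b', 'a', 'c', 'd', 'e']
'a': index 1 in ['b', 'a', 'c', 'd', 'e'] -> ['a', 'b', 'c', 'd', 'e']
'b': index 1 in ['a', 'b', 'c', 'd', 'e'] -> ['b', 'a', 'c', 'd', 'e']
'c': index 2 in ['b', 'a', 'c', 'd', 'e'] -> ['c', 'b', 'a', 'd', 'e']
'd': index 3 in ['c', 'b', 'a', 'd', 'e'] -> ['d', 'c', 'b', 'a', 'e']
'd': index 0 in ['d', 'c', 'b', 'a', 'e'] -> ['d', 'c', 'b', 'a', 'e']
'b': index 2 in ['d', 'c', 'b', 'a', 'e'] -> ['b', 'd', 'c', 'a', 'e']
'e': index 4 in ['b', 'd', 'c', 'a', 'e'] -> ['e', 'b', 'd', 'c', 'a']
'a': index 4 in ['e', 'b', 'd', 'c', 'a'] -> ['a', 'e', 'b', 'd', 'c']


Output: [1, 1, 1, 2, 3, 0, 2, 4, 4]


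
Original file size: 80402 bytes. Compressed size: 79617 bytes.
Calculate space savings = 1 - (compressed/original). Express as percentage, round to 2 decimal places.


ratio = compressed/original = 79617/80402 = 0.990237
savings = 1 - ratio = 1 - 0.990237 = 0.009763
as a percentage: 0.009763 * 100 = 0.98%

Space savings = 1 - 79617/80402 = 0.98%


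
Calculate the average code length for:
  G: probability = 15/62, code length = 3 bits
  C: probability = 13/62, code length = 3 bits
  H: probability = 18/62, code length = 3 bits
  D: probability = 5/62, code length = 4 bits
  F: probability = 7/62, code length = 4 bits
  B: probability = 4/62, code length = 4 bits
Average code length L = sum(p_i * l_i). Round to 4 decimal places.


Weighted contributions p_i * l_i:
  G: (15/62) * 3 = 45/62
  C: (13/62) * 3 = 39/62
  H: (18/62) * 3 = 54/62
  D: (5/62) * 4 = 20/62
  F: (7/62) * 4 = 28/62
  B: (4/62) * 4 = 16/62
Sum = (45 + 39 + 54 + 20 + 28 + 16)/62 = 202/62

L = 202/62 = 3.2581 bits/symbol


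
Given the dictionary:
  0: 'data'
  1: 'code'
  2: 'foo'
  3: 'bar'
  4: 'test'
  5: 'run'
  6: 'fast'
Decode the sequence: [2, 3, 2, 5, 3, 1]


Look up each index in the dictionary:
  2 -> 'foo'
  3 -> 'bar'
  2 -> 'foo'
  5 -> 'run'
  3 -> 'bar'
  1 -> 'code'

Decoded: "foo bar foo run bar code"


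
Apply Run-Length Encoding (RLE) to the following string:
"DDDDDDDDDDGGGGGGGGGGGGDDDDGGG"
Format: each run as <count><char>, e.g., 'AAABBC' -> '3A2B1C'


Scanning runs left to right:
  i=0: run of 'D' x 10 -> '10D'
  i=10: run of 'G' x 12 -> '12G'
  i=22: run of 'D' x 4 -> '4D'
  i=26: run of 'G' x 3 -> '3G'

RLE = 10D12G4D3G


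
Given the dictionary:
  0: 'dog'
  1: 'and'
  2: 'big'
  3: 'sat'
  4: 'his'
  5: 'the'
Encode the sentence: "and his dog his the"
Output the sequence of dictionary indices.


Look up each word in the dictionary:
  'and' -> 1
  'his' -> 4
  'dog' -> 0
  'his' -> 4
  'the' -> 5

Encoded: [1, 4, 0, 4, 5]


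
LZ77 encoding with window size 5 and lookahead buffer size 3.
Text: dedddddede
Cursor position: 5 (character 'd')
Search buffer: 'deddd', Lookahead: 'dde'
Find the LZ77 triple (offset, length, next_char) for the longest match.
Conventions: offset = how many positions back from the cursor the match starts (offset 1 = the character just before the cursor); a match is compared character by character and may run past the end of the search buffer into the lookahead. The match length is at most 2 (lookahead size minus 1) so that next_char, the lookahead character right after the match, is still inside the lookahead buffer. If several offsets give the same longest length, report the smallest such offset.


Try each offset into the search buffer:
  offset=1 (pos 4, char 'd'): match length 2
  offset=2 (pos 3, char 'd'): match length 2
  offset=3 (pos 2, char 'd'): match length 2
  offset=4 (pos 1, char 'e'): match length 0
  offset=5 (pos 0, char 'd'): match length 1
Longest match has length 2, found at offsets 1, 2, 3; take the smallest, offset 1.
next_char = character at position 5 + 2 = 7 -> 'e'

Best match: offset=1, length=2 (matching 'dd' starting at position 4)
LZ77 triple: (1, 2, 'e')


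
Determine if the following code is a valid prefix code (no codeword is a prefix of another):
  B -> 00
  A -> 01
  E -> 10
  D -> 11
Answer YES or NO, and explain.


Checking each pair (does one codeword prefix another?):
  B='00' vs A='01': no prefix
  B='00' vs E='10': no prefix
  B='00' vs D='11': no prefix
  A='01' vs B='00': no prefix
  A='01' vs E='10': no prefix
  A='01' vs D='11': no prefix
  E='10' vs B='00': no prefix
  E='10' vs A='01': no prefix
  E='10' vs D='11': no prefix
  D='11' vs B='00': no prefix
  D='11' vs A='01': no prefix
  D='11' vs E='10': no prefix
No violation found over all pairs.

YES -- this is a valid prefix code. No codeword is a prefix of any other codeword.


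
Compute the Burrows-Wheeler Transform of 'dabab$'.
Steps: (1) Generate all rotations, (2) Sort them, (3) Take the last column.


Rotations (sorted):
  0: $dabab -> last char: b
  1: ab$dab -> last char: b
  2: abab$d -> last char: d
  3: b$daba -> last char: a
  4: bab$da -> last char: a
  5: dabab$ -> last char: $


BWT = bbdaa$


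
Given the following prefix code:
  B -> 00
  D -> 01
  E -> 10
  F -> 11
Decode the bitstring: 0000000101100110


Decoding step by step:
Bits 00 -> B
Bits 00 -> B
Bits 00 -> B
Bits 01 -> D
Bits 01 -> D
Bits 10 -> E
Bits 01 -> D
Bits 10 -> E


Decoded message: BBBDDEDE


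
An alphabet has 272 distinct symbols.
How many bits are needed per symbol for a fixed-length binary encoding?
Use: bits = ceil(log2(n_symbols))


log2(272) = 8.0875
Bracket: 2^8 = 256 < 272 <= 2^9 = 512
So ceil(log2(272)) = 9

bits = ceil(log2(272)) = ceil(8.0875) = 9 bits


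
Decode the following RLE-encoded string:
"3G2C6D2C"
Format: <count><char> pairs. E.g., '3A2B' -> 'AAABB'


Expanding each <count><char> pair:
  3G -> 'GGG'
  2C -> 'CC'
  6D -> 'DDDDDD'
  2C -> 'CC'

Decoded = GGGCCDDDDDDCC


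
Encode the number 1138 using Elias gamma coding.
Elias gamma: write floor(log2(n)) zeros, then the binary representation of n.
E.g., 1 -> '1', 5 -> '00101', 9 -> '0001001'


num_bits = floor(log2(1138)) + 1 = 11
leading_zeros = num_bits - 1 = 10
binary(1138) = 10001110010

Elias gamma(1138) = '0000000000' + '10001110010' = 000000000010001110010 (21 bits)


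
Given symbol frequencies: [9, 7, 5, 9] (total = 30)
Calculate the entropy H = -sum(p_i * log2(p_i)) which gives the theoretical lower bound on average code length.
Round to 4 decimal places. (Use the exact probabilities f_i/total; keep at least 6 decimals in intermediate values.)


Per-symbol terms -p_i * log2(p_i) with p_i = f_i/30:
  p = 9/30 = 0.300000: log2(p) = -1.736966, -p*log2(p) = 0.521090
  p = 7/30 = 0.233333: log2(p) = -2.099536, -p*log2(p) = 0.489892
  p = 5/30 = 0.166667: log2(p) = -2.584963, -p*log2(p) = 0.430827
  p = 9/30 = 0.300000: log2(p) = -1.736966, -p*log2(p) = 0.521090
H = 0.521090 + 0.489892 + 0.430827 + 0.521090 = 1.962899

H = 1.9629 bits/symbol
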